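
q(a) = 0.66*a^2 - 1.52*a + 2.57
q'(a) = 1.32*a - 1.52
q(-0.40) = 3.28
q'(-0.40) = -2.05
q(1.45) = 1.75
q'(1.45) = 0.39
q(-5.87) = 34.23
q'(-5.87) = -9.27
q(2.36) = 2.66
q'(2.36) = 1.60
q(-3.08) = 13.51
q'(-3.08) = -5.59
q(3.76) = 6.19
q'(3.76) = 3.44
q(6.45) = 20.22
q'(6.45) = 6.99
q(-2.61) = 11.03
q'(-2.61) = -4.97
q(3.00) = 3.95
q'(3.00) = 2.44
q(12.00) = 79.37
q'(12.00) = 14.32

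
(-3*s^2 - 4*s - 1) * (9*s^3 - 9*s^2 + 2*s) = -27*s^5 - 9*s^4 + 21*s^3 + s^2 - 2*s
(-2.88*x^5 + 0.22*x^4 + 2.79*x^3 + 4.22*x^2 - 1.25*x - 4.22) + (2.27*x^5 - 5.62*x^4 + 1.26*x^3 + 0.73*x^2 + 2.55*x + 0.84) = -0.61*x^5 - 5.4*x^4 + 4.05*x^3 + 4.95*x^2 + 1.3*x - 3.38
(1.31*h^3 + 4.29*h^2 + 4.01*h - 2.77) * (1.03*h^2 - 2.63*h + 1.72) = 1.3493*h^5 + 0.9734*h^4 - 4.8992*h^3 - 6.0206*h^2 + 14.1823*h - 4.7644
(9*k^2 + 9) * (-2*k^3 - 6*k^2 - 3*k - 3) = -18*k^5 - 54*k^4 - 45*k^3 - 81*k^2 - 27*k - 27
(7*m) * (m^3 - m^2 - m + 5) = 7*m^4 - 7*m^3 - 7*m^2 + 35*m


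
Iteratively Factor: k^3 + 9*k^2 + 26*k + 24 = (k + 4)*(k^2 + 5*k + 6) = (k + 2)*(k + 4)*(k + 3)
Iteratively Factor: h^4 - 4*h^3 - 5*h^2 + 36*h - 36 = (h - 3)*(h^3 - h^2 - 8*h + 12) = (h - 3)*(h - 2)*(h^2 + h - 6) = (h - 3)*(h - 2)^2*(h + 3)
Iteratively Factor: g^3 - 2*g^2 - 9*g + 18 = (g - 3)*(g^2 + g - 6) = (g - 3)*(g - 2)*(g + 3)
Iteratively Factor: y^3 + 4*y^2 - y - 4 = (y + 1)*(y^2 + 3*y - 4) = (y - 1)*(y + 1)*(y + 4)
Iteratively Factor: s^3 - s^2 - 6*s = (s + 2)*(s^2 - 3*s) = (s - 3)*(s + 2)*(s)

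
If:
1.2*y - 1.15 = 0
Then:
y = 0.96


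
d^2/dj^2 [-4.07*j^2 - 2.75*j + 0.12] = -8.14000000000000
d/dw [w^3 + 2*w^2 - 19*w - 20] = 3*w^2 + 4*w - 19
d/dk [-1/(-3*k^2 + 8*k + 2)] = 2*(4 - 3*k)/(-3*k^2 + 8*k + 2)^2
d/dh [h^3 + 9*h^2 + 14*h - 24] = 3*h^2 + 18*h + 14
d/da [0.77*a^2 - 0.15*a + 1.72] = 1.54*a - 0.15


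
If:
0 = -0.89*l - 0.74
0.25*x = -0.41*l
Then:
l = -0.83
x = 1.36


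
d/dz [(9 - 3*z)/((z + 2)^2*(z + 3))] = 6*(z^2 - 3*z - 15)/(z^5 + 12*z^4 + 57*z^3 + 134*z^2 + 156*z + 72)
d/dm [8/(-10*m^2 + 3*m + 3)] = 8*(20*m - 3)/(-10*m^2 + 3*m + 3)^2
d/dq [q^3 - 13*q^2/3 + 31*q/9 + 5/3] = 3*q^2 - 26*q/3 + 31/9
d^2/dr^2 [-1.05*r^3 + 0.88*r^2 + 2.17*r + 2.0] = 1.76 - 6.3*r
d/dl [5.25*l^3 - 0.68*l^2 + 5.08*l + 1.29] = 15.75*l^2 - 1.36*l + 5.08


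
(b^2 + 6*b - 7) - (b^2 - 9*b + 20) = 15*b - 27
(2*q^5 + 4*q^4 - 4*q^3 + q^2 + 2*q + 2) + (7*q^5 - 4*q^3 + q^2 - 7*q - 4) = 9*q^5 + 4*q^4 - 8*q^3 + 2*q^2 - 5*q - 2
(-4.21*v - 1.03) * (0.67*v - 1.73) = -2.8207*v^2 + 6.5932*v + 1.7819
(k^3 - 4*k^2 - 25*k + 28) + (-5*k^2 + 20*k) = k^3 - 9*k^2 - 5*k + 28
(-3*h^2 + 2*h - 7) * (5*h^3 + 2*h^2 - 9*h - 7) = -15*h^5 + 4*h^4 - 4*h^3 - 11*h^2 + 49*h + 49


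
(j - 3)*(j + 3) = j^2 - 9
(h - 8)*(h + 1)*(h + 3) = h^3 - 4*h^2 - 29*h - 24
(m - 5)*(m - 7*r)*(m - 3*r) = m^3 - 10*m^2*r - 5*m^2 + 21*m*r^2 + 50*m*r - 105*r^2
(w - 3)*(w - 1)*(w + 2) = w^3 - 2*w^2 - 5*w + 6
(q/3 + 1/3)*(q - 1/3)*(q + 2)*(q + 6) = q^4/3 + 26*q^3/9 + 17*q^2/3 + 16*q/9 - 4/3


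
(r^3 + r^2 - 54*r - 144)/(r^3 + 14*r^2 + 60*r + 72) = (r^2 - 5*r - 24)/(r^2 + 8*r + 12)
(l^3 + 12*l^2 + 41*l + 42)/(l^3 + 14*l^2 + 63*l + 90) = (l^2 + 9*l + 14)/(l^2 + 11*l + 30)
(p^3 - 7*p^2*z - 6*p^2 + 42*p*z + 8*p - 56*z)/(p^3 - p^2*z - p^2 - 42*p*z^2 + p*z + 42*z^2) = (p^2 - 6*p + 8)/(p^2 + 6*p*z - p - 6*z)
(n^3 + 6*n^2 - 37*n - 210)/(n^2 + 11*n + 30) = (n^2 + n - 42)/(n + 6)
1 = 1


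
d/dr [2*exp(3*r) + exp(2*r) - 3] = (6*exp(r) + 2)*exp(2*r)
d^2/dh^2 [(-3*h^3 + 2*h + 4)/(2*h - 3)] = 2*(-12*h^3 + 54*h^2 - 81*h + 28)/(8*h^3 - 36*h^2 + 54*h - 27)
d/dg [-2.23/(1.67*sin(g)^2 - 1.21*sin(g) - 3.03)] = (7.4482*sin(g) - 2.6983)*cos(g)/(-1.67*sin(g)^2 + 1.21*sin(g) + 3.03)^2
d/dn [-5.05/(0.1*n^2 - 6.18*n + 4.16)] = (1.01*n - 31.209)/(0.1*n^2 - 6.18*n + 4.16)^2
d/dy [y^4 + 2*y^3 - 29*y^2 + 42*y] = 4*y^3 + 6*y^2 - 58*y + 42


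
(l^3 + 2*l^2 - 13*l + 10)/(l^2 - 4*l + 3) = (l^2 + 3*l - 10)/(l - 3)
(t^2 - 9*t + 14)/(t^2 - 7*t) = (t - 2)/t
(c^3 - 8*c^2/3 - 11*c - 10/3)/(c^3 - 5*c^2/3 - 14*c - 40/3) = (3*c + 1)/(3*c + 4)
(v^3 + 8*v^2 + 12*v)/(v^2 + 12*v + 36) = v*(v + 2)/(v + 6)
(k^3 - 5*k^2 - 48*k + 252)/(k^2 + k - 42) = k - 6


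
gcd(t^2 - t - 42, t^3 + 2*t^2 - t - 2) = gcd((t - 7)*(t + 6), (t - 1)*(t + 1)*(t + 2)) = 1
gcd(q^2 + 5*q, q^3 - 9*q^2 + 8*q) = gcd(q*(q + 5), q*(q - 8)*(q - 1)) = q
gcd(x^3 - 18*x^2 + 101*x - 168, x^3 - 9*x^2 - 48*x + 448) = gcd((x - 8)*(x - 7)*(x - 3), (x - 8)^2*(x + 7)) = x - 8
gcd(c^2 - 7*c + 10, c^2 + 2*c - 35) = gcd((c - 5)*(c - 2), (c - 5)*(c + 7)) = c - 5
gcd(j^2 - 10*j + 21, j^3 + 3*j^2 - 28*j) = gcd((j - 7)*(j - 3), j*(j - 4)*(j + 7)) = 1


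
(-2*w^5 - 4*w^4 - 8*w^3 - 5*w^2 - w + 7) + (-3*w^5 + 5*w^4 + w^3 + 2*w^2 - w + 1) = -5*w^5 + w^4 - 7*w^3 - 3*w^2 - 2*w + 8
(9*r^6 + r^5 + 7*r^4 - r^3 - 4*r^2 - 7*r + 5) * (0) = 0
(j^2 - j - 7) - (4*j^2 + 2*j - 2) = -3*j^2 - 3*j - 5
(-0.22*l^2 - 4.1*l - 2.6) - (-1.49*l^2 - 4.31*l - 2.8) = 1.27*l^2 + 0.21*l + 0.2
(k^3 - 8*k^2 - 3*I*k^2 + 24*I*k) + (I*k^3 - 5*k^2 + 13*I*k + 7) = k^3 + I*k^3 - 13*k^2 - 3*I*k^2 + 37*I*k + 7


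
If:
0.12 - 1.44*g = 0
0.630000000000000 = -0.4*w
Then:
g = 0.08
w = -1.58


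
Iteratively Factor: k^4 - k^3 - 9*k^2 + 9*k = (k - 1)*(k^3 - 9*k) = k*(k - 1)*(k^2 - 9) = k*(k - 3)*(k - 1)*(k + 3)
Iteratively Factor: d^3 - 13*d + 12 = (d - 3)*(d^2 + 3*d - 4) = (d - 3)*(d + 4)*(d - 1)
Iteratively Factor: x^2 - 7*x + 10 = (x - 2)*(x - 5)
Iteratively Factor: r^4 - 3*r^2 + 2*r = (r - 1)*(r^3 + r^2 - 2*r) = (r - 1)*(r + 2)*(r^2 - r) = r*(r - 1)*(r + 2)*(r - 1)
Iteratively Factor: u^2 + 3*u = (u)*(u + 3)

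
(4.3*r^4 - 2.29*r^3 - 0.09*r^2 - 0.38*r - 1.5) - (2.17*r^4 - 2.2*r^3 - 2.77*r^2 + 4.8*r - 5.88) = 2.13*r^4 - 0.0899999999999999*r^3 + 2.68*r^2 - 5.18*r + 4.38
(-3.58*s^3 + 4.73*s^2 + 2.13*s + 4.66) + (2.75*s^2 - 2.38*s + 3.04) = -3.58*s^3 + 7.48*s^2 - 0.25*s + 7.7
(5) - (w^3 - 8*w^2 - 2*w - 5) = -w^3 + 8*w^2 + 2*w + 10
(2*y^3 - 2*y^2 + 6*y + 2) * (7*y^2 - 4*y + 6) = 14*y^5 - 22*y^4 + 62*y^3 - 22*y^2 + 28*y + 12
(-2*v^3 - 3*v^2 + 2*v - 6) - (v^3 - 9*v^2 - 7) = -3*v^3 + 6*v^2 + 2*v + 1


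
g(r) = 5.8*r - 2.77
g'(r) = 5.80000000000000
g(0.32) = -0.91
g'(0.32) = 5.80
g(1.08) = 3.49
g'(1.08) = 5.80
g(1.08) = 3.49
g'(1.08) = 5.80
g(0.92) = 2.57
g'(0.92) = 5.80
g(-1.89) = -13.73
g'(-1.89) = 5.80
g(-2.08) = -14.83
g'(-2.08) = 5.80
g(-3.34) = -22.14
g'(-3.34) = 5.80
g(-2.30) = -16.11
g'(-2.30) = 5.80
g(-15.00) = -89.77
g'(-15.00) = 5.80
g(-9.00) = -54.97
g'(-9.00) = 5.80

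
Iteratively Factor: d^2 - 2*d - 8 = (d - 4)*(d + 2)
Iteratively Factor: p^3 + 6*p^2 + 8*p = (p)*(p^2 + 6*p + 8) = p*(p + 4)*(p + 2)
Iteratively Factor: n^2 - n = (n - 1)*(n)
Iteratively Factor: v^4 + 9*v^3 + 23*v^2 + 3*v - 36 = (v + 3)*(v^3 + 6*v^2 + 5*v - 12) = (v - 1)*(v + 3)*(v^2 + 7*v + 12) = (v - 1)*(v + 3)^2*(v + 4)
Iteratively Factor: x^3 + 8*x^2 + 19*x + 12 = (x + 3)*(x^2 + 5*x + 4) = (x + 3)*(x + 4)*(x + 1)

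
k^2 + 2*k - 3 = (k - 1)*(k + 3)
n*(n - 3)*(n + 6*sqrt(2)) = n^3 - 3*n^2 + 6*sqrt(2)*n^2 - 18*sqrt(2)*n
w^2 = w^2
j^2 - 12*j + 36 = (j - 6)^2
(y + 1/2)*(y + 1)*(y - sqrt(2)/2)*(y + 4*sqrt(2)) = y^4 + 3*y^3/2 + 7*sqrt(2)*y^3/2 - 7*y^2/2 + 21*sqrt(2)*y^2/4 - 6*y + 7*sqrt(2)*y/4 - 2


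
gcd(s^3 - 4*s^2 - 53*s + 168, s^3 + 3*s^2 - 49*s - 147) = s + 7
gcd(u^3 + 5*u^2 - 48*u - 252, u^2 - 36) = u + 6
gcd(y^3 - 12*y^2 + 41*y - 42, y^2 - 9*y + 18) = y - 3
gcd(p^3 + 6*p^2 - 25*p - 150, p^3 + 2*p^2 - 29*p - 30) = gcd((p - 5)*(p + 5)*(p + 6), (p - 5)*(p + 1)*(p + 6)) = p^2 + p - 30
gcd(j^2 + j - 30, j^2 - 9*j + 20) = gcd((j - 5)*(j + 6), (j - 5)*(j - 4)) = j - 5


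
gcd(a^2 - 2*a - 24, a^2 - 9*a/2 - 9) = a - 6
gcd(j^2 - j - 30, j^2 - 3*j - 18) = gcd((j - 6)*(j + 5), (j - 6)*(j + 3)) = j - 6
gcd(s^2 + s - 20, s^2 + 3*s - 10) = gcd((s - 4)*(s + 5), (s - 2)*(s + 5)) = s + 5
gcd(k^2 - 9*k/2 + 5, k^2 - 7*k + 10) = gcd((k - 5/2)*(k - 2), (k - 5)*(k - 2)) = k - 2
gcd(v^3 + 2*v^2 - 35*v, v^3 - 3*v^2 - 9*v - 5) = v - 5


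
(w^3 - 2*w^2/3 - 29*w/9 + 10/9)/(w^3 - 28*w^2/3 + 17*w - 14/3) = (w + 5/3)/(w - 7)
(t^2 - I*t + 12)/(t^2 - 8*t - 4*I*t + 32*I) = (t + 3*I)/(t - 8)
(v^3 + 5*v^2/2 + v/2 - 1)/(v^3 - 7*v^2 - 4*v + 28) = (2*v^2 + v - 1)/(2*(v^2 - 9*v + 14))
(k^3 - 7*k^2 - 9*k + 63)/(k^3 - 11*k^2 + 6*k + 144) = (k^2 - 10*k + 21)/(k^2 - 14*k + 48)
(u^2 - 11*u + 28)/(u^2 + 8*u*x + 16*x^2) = (u^2 - 11*u + 28)/(u^2 + 8*u*x + 16*x^2)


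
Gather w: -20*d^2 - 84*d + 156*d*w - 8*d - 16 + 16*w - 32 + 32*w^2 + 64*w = -20*d^2 - 92*d + 32*w^2 + w*(156*d + 80) - 48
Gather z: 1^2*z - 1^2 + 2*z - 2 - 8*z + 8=5 - 5*z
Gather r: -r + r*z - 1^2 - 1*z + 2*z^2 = r*(z - 1) + 2*z^2 - z - 1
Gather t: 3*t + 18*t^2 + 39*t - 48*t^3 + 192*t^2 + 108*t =-48*t^3 + 210*t^2 + 150*t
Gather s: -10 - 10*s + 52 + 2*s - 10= 32 - 8*s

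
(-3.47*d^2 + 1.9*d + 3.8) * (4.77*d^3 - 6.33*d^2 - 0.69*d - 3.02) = -16.5519*d^5 + 31.0281*d^4 + 8.4933*d^3 - 14.8856*d^2 - 8.36*d - 11.476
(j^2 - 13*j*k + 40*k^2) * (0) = 0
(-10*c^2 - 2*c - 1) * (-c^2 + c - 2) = 10*c^4 - 8*c^3 + 19*c^2 + 3*c + 2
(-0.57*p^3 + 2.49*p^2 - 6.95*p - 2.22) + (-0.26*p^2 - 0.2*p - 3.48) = -0.57*p^3 + 2.23*p^2 - 7.15*p - 5.7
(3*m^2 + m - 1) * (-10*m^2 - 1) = -30*m^4 - 10*m^3 + 7*m^2 - m + 1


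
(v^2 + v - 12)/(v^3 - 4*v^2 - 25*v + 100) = (v^2 + v - 12)/(v^3 - 4*v^2 - 25*v + 100)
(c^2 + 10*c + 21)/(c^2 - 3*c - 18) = (c + 7)/(c - 6)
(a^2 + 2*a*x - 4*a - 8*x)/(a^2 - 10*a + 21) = (a^2 + 2*a*x - 4*a - 8*x)/(a^2 - 10*a + 21)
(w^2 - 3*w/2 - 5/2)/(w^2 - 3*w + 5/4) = 2*(w + 1)/(2*w - 1)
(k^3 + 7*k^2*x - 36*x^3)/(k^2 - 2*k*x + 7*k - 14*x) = (k^2 + 9*k*x + 18*x^2)/(k + 7)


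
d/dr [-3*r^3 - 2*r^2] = r*(-9*r - 4)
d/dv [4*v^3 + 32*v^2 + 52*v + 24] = 12*v^2 + 64*v + 52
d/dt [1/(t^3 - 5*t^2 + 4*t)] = (-3*t^2 + 10*t - 4)/(t^2*(t^2 - 5*t + 4)^2)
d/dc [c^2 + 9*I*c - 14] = 2*c + 9*I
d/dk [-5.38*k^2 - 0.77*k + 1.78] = -10.76*k - 0.77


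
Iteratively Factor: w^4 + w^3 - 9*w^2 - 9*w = (w - 3)*(w^3 + 4*w^2 + 3*w) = (w - 3)*(w + 3)*(w^2 + w) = w*(w - 3)*(w + 3)*(w + 1)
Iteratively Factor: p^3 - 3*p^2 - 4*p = (p + 1)*(p^2 - 4*p) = p*(p + 1)*(p - 4)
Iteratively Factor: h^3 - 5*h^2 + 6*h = (h - 3)*(h^2 - 2*h) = h*(h - 3)*(h - 2)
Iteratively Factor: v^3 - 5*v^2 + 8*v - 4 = (v - 1)*(v^2 - 4*v + 4) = (v - 2)*(v - 1)*(v - 2)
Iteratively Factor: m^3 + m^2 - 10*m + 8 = (m - 2)*(m^2 + 3*m - 4) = (m - 2)*(m + 4)*(m - 1)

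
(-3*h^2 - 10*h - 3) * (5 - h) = 3*h^3 - 5*h^2 - 47*h - 15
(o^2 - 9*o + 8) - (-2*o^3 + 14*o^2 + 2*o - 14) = 2*o^3 - 13*o^2 - 11*o + 22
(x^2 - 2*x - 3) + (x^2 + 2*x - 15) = 2*x^2 - 18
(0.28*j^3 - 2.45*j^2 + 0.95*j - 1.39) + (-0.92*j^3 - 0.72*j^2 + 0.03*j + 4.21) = -0.64*j^3 - 3.17*j^2 + 0.98*j + 2.82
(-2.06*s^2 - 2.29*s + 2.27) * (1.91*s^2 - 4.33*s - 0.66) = -3.9346*s^4 + 4.5459*s^3 + 15.611*s^2 - 8.3177*s - 1.4982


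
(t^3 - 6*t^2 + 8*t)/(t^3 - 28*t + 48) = t/(t + 6)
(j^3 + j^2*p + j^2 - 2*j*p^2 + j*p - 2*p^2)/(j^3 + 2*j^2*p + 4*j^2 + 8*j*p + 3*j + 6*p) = (j - p)/(j + 3)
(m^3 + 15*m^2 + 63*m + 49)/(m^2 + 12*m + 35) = (m^2 + 8*m + 7)/(m + 5)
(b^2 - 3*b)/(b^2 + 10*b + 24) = b*(b - 3)/(b^2 + 10*b + 24)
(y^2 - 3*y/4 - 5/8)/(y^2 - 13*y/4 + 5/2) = (y + 1/2)/(y - 2)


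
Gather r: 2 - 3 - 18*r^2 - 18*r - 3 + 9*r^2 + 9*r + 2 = -9*r^2 - 9*r - 2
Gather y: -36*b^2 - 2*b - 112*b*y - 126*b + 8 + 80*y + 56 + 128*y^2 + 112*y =-36*b^2 - 128*b + 128*y^2 + y*(192 - 112*b) + 64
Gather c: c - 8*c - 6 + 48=42 - 7*c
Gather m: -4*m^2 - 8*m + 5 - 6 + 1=-4*m^2 - 8*m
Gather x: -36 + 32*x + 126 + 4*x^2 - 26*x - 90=4*x^2 + 6*x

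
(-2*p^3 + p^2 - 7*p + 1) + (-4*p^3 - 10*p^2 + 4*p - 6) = -6*p^3 - 9*p^2 - 3*p - 5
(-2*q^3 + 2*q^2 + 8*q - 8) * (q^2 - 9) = -2*q^5 + 2*q^4 + 26*q^3 - 26*q^2 - 72*q + 72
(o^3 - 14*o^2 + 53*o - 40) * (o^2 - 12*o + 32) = o^5 - 26*o^4 + 253*o^3 - 1124*o^2 + 2176*o - 1280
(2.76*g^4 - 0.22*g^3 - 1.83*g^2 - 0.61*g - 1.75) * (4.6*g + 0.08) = 12.696*g^5 - 0.7912*g^4 - 8.4356*g^3 - 2.9524*g^2 - 8.0988*g - 0.14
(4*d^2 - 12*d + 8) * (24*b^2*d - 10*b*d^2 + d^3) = 96*b^2*d^3 - 288*b^2*d^2 + 192*b^2*d - 40*b*d^4 + 120*b*d^3 - 80*b*d^2 + 4*d^5 - 12*d^4 + 8*d^3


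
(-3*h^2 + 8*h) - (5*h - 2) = -3*h^2 + 3*h + 2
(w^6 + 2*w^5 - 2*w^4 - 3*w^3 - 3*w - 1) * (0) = 0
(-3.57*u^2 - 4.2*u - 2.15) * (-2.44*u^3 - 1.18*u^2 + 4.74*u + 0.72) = 8.7108*u^5 + 14.4606*u^4 - 6.7198*u^3 - 19.9414*u^2 - 13.215*u - 1.548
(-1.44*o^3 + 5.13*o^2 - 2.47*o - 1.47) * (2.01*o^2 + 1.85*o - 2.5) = -2.8944*o^5 + 7.6473*o^4 + 8.1258*o^3 - 20.3492*o^2 + 3.4555*o + 3.675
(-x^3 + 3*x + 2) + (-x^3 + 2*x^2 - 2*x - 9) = -2*x^3 + 2*x^2 + x - 7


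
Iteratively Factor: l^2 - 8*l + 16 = (l - 4)*(l - 4)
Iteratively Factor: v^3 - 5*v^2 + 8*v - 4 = (v - 2)*(v^2 - 3*v + 2) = (v - 2)^2*(v - 1)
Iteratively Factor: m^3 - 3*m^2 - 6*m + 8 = (m - 1)*(m^2 - 2*m - 8) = (m - 1)*(m + 2)*(m - 4)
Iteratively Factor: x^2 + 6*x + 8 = (x + 2)*(x + 4)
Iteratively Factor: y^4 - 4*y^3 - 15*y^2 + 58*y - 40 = (y + 4)*(y^3 - 8*y^2 + 17*y - 10) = (y - 1)*(y + 4)*(y^2 - 7*y + 10) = (y - 2)*(y - 1)*(y + 4)*(y - 5)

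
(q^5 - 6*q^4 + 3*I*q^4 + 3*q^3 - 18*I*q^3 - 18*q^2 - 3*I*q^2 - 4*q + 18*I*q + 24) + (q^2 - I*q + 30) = q^5 - 6*q^4 + 3*I*q^4 + 3*q^3 - 18*I*q^3 - 17*q^2 - 3*I*q^2 - 4*q + 17*I*q + 54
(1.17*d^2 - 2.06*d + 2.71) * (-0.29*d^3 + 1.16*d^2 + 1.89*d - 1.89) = -0.3393*d^5 + 1.9546*d^4 - 0.9642*d^3 - 2.9611*d^2 + 9.0153*d - 5.1219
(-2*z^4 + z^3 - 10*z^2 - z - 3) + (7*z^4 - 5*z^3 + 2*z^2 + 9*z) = 5*z^4 - 4*z^3 - 8*z^2 + 8*z - 3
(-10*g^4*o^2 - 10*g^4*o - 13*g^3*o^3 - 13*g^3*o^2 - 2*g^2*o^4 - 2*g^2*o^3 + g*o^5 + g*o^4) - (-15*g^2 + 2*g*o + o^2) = -10*g^4*o^2 - 10*g^4*o - 13*g^3*o^3 - 13*g^3*o^2 - 2*g^2*o^4 - 2*g^2*o^3 + 15*g^2 + g*o^5 + g*o^4 - 2*g*o - o^2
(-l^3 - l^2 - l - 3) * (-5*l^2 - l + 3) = 5*l^5 + 6*l^4 + 3*l^3 + 13*l^2 - 9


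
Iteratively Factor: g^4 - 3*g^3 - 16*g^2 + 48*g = (g - 4)*(g^3 + g^2 - 12*g) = g*(g - 4)*(g^2 + g - 12) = g*(g - 4)*(g + 4)*(g - 3)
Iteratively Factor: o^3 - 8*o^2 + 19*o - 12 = (o - 3)*(o^2 - 5*o + 4) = (o - 4)*(o - 3)*(o - 1)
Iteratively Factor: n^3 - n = (n)*(n^2 - 1) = n*(n + 1)*(n - 1)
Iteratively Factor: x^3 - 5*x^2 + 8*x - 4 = (x - 1)*(x^2 - 4*x + 4) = (x - 2)*(x - 1)*(x - 2)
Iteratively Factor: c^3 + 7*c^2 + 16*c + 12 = (c + 3)*(c^2 + 4*c + 4) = (c + 2)*(c + 3)*(c + 2)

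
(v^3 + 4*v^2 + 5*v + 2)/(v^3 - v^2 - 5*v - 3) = (v + 2)/(v - 3)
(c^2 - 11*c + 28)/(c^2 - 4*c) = (c - 7)/c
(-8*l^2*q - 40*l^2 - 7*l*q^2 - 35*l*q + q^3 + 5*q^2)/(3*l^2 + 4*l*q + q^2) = (-8*l*q - 40*l + q^2 + 5*q)/(3*l + q)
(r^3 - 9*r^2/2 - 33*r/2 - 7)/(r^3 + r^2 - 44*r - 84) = (r + 1/2)/(r + 6)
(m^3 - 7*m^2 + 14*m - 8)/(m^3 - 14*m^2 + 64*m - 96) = (m^2 - 3*m + 2)/(m^2 - 10*m + 24)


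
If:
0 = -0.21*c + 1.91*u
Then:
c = 9.09523809523809*u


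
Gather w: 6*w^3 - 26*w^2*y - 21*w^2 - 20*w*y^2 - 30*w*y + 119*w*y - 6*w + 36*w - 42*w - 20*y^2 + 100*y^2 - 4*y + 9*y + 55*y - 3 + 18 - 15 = 6*w^3 + w^2*(-26*y - 21) + w*(-20*y^2 + 89*y - 12) + 80*y^2 + 60*y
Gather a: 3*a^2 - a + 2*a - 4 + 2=3*a^2 + a - 2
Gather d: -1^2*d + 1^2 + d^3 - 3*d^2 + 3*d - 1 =d^3 - 3*d^2 + 2*d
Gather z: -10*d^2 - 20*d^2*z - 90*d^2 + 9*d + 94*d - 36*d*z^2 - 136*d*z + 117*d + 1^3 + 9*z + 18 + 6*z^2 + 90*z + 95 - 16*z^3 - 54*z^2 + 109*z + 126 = -100*d^2 + 220*d - 16*z^3 + z^2*(-36*d - 48) + z*(-20*d^2 - 136*d + 208) + 240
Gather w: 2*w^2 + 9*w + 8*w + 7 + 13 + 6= 2*w^2 + 17*w + 26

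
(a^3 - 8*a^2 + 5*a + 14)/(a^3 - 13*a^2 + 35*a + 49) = (a - 2)/(a - 7)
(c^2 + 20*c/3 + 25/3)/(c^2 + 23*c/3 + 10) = (c + 5)/(c + 6)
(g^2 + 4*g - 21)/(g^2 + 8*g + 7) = (g - 3)/(g + 1)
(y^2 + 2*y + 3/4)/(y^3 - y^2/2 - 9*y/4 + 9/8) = 2*(2*y + 1)/(4*y^2 - 8*y + 3)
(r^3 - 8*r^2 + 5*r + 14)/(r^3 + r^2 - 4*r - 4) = (r - 7)/(r + 2)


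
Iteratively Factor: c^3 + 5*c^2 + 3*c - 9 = (c + 3)*(c^2 + 2*c - 3) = (c - 1)*(c + 3)*(c + 3)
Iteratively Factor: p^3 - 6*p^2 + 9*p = (p - 3)*(p^2 - 3*p) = (p - 3)^2*(p)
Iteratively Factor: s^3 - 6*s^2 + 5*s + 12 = (s - 3)*(s^2 - 3*s - 4) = (s - 4)*(s - 3)*(s + 1)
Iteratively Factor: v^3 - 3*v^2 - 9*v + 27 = (v - 3)*(v^2 - 9) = (v - 3)*(v + 3)*(v - 3)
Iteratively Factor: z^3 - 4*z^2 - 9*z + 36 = (z - 3)*(z^2 - z - 12) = (z - 3)*(z + 3)*(z - 4)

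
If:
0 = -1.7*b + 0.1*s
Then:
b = 0.0588235294117647*s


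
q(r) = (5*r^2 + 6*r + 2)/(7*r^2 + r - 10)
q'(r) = (-14*r - 1)*(5*r^2 + 6*r + 2)/(7*r^2 + r - 10)^2 + (10*r + 6)/(7*r^2 + r - 10) = (-37*r^2 - 128*r - 62)/(49*r^4 + 14*r^3 - 139*r^2 - 20*r + 100)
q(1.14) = 64.66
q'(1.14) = -4550.08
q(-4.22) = 0.60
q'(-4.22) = -0.01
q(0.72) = -1.58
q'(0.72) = -5.43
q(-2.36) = 0.59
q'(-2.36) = 0.05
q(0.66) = -1.29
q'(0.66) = -4.11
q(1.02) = -7.85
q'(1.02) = -80.21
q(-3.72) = 0.59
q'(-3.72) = -0.01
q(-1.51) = 0.98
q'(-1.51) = 2.37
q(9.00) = 0.81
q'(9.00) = -0.01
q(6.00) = 0.88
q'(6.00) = -0.04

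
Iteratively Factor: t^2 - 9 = (t - 3)*(t + 3)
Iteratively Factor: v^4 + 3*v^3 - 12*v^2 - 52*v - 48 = (v + 3)*(v^3 - 12*v - 16) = (v + 2)*(v + 3)*(v^2 - 2*v - 8) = (v - 4)*(v + 2)*(v + 3)*(v + 2)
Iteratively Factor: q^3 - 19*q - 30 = (q - 5)*(q^2 + 5*q + 6) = (q - 5)*(q + 2)*(q + 3)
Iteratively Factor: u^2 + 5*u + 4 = (u + 4)*(u + 1)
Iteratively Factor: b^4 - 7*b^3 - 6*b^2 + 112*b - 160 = (b - 4)*(b^3 - 3*b^2 - 18*b + 40) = (b - 5)*(b - 4)*(b^2 + 2*b - 8) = (b - 5)*(b - 4)*(b + 4)*(b - 2)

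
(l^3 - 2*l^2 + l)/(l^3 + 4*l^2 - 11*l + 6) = l/(l + 6)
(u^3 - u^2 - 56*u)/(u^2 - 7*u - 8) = u*(u + 7)/(u + 1)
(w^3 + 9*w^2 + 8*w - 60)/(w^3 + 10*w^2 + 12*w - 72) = (w + 5)/(w + 6)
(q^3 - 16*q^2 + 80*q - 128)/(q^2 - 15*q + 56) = (q^2 - 8*q + 16)/(q - 7)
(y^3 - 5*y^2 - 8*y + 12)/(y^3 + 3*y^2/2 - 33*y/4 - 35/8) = 8*(y^3 - 5*y^2 - 8*y + 12)/(8*y^3 + 12*y^2 - 66*y - 35)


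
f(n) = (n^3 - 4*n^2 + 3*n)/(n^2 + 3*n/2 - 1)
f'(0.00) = -3.00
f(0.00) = 0.00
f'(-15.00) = 0.93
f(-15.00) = -21.44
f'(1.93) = 0.10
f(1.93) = -0.34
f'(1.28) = -0.53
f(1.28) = -0.24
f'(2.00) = 0.14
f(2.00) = -0.33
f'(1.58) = -0.15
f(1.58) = -0.34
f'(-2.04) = -7499.04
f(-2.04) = -307.64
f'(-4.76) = -0.58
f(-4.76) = -14.66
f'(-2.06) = -3332.37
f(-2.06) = -207.66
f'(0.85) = -2.52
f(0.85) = 0.27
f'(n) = (-2*n - 3/2)*(n^3 - 4*n^2 + 3*n)/(n^2 + 3*n/2 - 1)^2 + (3*n^2 - 8*n + 3)/(n^2 + 3*n/2 - 1) = 4*(n^4 + 3*n^3 - 12*n^2 + 8*n - 3)/(4*n^4 + 12*n^3 + n^2 - 12*n + 4)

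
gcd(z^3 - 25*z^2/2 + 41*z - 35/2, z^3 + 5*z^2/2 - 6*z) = 1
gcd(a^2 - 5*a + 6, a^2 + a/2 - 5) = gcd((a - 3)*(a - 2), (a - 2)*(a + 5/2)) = a - 2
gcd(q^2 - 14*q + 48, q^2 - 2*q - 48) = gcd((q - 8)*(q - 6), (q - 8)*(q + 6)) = q - 8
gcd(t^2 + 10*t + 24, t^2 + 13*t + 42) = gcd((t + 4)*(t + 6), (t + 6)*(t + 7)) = t + 6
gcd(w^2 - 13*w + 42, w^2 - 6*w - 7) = w - 7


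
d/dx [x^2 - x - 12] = 2*x - 1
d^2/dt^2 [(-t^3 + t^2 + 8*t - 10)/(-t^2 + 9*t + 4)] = 4*(34*t^3 + 63*t^2 - 159*t + 561)/(t^6 - 27*t^5 + 231*t^4 - 513*t^3 - 924*t^2 - 432*t - 64)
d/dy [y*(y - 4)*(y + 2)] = 3*y^2 - 4*y - 8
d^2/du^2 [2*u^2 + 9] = 4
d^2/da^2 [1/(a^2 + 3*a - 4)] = 2*(-a^2 - 3*a + (2*a + 3)^2 + 4)/(a^2 + 3*a - 4)^3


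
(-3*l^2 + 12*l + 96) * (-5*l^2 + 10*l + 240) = 15*l^4 - 90*l^3 - 1080*l^2 + 3840*l + 23040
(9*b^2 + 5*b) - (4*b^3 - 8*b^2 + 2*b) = -4*b^3 + 17*b^2 + 3*b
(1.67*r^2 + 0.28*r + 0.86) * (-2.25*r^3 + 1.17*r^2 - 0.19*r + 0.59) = -3.7575*r^5 + 1.3239*r^4 - 1.9247*r^3 + 1.9383*r^2 + 0.00180000000000002*r + 0.5074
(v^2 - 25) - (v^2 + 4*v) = -4*v - 25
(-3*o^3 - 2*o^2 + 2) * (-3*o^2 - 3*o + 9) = 9*o^5 + 15*o^4 - 21*o^3 - 24*o^2 - 6*o + 18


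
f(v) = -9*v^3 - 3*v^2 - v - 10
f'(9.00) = -2242.00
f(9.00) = -6823.00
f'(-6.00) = -937.00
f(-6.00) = 1832.00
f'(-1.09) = -26.54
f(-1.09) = -0.82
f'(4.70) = -625.63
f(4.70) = -1015.38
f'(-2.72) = -184.44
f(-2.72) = 151.64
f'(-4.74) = -579.19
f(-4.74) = 885.81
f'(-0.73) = -11.01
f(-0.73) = -7.37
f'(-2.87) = -206.18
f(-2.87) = 180.92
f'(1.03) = -35.82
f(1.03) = -24.05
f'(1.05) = -37.07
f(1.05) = -24.78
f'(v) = -27*v^2 - 6*v - 1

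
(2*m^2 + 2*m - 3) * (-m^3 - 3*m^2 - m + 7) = -2*m^5 - 8*m^4 - 5*m^3 + 21*m^2 + 17*m - 21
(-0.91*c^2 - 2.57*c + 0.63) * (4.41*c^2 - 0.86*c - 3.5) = -4.0131*c^4 - 10.5511*c^3 + 8.1735*c^2 + 8.4532*c - 2.205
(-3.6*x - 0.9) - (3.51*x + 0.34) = -7.11*x - 1.24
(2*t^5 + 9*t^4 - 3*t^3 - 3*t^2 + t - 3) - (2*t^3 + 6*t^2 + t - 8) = 2*t^5 + 9*t^4 - 5*t^3 - 9*t^2 + 5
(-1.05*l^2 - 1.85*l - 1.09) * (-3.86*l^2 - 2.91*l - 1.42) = 4.053*l^4 + 10.1965*l^3 + 11.0819*l^2 + 5.7989*l + 1.5478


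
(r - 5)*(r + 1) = r^2 - 4*r - 5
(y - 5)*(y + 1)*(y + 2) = y^3 - 2*y^2 - 13*y - 10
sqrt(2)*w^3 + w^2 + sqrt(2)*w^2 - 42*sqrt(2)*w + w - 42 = (w - 6)*(w + 7)*(sqrt(2)*w + 1)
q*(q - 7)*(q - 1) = q^3 - 8*q^2 + 7*q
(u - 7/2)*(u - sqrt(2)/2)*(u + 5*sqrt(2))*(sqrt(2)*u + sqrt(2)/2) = sqrt(2)*u^4 - 3*sqrt(2)*u^3 + 9*u^3 - 27*u^2 - 27*sqrt(2)*u^2/4 - 63*u/4 + 15*sqrt(2)*u + 35*sqrt(2)/4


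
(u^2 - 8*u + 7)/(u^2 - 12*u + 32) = (u^2 - 8*u + 7)/(u^2 - 12*u + 32)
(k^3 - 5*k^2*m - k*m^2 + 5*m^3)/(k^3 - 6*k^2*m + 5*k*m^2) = (k + m)/k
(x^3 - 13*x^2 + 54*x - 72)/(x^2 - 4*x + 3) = (x^2 - 10*x + 24)/(x - 1)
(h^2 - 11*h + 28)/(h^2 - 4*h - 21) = (h - 4)/(h + 3)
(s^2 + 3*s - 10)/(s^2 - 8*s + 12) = (s + 5)/(s - 6)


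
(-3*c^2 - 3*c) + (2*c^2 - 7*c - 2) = -c^2 - 10*c - 2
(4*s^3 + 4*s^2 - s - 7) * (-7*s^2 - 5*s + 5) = -28*s^5 - 48*s^4 + 7*s^3 + 74*s^2 + 30*s - 35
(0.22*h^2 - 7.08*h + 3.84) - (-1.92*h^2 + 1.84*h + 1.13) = 2.14*h^2 - 8.92*h + 2.71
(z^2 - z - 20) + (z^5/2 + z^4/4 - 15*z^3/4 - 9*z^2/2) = z^5/2 + z^4/4 - 15*z^3/4 - 7*z^2/2 - z - 20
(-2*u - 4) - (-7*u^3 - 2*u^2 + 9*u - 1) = 7*u^3 + 2*u^2 - 11*u - 3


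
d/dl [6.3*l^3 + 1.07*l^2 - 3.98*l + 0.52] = 18.9*l^2 + 2.14*l - 3.98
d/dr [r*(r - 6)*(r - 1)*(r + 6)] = 4*r^3 - 3*r^2 - 72*r + 36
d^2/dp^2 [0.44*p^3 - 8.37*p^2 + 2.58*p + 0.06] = 2.64*p - 16.74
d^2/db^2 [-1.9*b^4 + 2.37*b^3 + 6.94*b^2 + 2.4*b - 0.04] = -22.8*b^2 + 14.22*b + 13.88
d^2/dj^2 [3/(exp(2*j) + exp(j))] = 3*(-(exp(j) + 1)*(4*exp(j) + 1) + 2*(2*exp(j) + 1)^2)*exp(-j)/(exp(j) + 1)^3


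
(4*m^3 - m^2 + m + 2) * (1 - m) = -4*m^4 + 5*m^3 - 2*m^2 - m + 2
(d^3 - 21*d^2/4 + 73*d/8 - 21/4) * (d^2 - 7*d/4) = d^5 - 7*d^4 + 293*d^3/16 - 679*d^2/32 + 147*d/16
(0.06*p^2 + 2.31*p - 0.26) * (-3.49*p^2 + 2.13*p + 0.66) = -0.2094*p^4 - 7.9341*p^3 + 5.8673*p^2 + 0.9708*p - 0.1716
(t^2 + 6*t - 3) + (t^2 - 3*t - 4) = 2*t^2 + 3*t - 7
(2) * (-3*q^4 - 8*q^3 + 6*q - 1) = -6*q^4 - 16*q^3 + 12*q - 2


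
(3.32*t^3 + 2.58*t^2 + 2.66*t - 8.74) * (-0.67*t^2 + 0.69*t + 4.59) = -2.2244*t^5 + 0.562199999999999*t^4 + 15.2368*t^3 + 19.5334*t^2 + 6.1788*t - 40.1166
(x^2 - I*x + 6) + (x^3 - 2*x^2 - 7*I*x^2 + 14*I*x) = x^3 - x^2 - 7*I*x^2 + 13*I*x + 6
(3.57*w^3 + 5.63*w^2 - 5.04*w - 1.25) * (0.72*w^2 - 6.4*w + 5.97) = 2.5704*w^5 - 18.7944*w^4 - 18.3479*w^3 + 64.9671*w^2 - 22.0888*w - 7.4625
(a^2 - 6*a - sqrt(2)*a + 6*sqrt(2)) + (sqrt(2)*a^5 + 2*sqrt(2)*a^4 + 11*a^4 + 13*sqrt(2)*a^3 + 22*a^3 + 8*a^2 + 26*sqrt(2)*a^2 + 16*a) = sqrt(2)*a^5 + 2*sqrt(2)*a^4 + 11*a^4 + 13*sqrt(2)*a^3 + 22*a^3 + 9*a^2 + 26*sqrt(2)*a^2 - sqrt(2)*a + 10*a + 6*sqrt(2)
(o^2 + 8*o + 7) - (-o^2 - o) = 2*o^2 + 9*o + 7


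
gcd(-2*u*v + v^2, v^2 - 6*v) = v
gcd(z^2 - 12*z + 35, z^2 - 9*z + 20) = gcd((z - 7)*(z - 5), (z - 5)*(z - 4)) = z - 5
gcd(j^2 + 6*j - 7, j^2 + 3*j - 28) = j + 7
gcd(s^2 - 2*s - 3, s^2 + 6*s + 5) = s + 1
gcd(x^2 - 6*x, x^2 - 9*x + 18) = x - 6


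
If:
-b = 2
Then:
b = -2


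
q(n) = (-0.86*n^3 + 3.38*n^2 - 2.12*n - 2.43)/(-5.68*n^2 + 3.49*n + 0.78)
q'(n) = (11.36*n - 3.49)*(-0.86*n^3 + 3.38*n^2 - 2.12*n - 2.43)/(-5.68*n^2 + 3.49*n + 0.78)^2 + (-2.58*n^2 + 6.76*n - 2.12)/(-5.68*n^2 + 3.49*n + 0.78)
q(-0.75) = -0.28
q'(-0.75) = 1.04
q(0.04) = -2.76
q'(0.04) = 7.15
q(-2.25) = -0.82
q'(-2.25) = 0.19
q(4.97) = 0.29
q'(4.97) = 0.14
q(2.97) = 0.04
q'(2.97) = 0.09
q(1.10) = 0.81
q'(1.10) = -4.19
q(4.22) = 0.18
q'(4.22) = 0.13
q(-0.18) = 60.00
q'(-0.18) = 10408.92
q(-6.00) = -1.41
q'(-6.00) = 0.15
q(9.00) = 0.88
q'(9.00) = 0.15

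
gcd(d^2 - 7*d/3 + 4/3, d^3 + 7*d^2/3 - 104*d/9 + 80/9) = d - 4/3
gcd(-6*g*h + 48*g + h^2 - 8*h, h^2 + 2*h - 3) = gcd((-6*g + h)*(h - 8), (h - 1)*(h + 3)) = 1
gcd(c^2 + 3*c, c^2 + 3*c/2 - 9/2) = c + 3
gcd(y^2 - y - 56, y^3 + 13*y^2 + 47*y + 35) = y + 7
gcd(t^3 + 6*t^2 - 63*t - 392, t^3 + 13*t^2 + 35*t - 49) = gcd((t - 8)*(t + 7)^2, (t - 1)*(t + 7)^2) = t^2 + 14*t + 49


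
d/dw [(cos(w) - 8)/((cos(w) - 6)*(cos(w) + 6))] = (cos(w)^2 - 16*cos(w) + 36)*sin(w)/((cos(w) - 6)^2*(cos(w) + 6)^2)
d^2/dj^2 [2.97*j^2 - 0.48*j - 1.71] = 5.94000000000000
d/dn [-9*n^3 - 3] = -27*n^2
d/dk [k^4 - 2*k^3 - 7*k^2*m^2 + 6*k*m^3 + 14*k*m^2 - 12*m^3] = 4*k^3 - 6*k^2 - 14*k*m^2 + 6*m^3 + 14*m^2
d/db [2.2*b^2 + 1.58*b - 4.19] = 4.4*b + 1.58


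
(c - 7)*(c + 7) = c^2 - 49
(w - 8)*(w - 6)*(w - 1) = w^3 - 15*w^2 + 62*w - 48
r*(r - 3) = r^2 - 3*r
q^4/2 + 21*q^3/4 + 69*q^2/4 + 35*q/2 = q*(q/2 + 1)*(q + 7/2)*(q + 5)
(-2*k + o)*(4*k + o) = -8*k^2 + 2*k*o + o^2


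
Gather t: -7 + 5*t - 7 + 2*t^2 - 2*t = 2*t^2 + 3*t - 14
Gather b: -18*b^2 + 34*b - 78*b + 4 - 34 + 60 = -18*b^2 - 44*b + 30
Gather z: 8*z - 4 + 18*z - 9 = 26*z - 13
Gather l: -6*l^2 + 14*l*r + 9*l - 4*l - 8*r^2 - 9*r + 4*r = -6*l^2 + l*(14*r + 5) - 8*r^2 - 5*r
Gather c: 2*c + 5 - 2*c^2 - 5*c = -2*c^2 - 3*c + 5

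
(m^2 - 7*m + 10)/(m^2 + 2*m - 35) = (m - 2)/(m + 7)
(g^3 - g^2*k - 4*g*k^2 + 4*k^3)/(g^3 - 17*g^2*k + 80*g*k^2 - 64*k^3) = (g^2 - 4*k^2)/(g^2 - 16*g*k + 64*k^2)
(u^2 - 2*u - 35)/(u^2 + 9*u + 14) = (u^2 - 2*u - 35)/(u^2 + 9*u + 14)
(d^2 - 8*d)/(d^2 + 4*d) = (d - 8)/(d + 4)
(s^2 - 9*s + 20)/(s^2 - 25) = (s - 4)/(s + 5)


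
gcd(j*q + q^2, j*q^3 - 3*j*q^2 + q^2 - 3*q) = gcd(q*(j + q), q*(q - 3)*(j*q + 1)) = q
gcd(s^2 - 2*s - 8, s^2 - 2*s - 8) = s^2 - 2*s - 8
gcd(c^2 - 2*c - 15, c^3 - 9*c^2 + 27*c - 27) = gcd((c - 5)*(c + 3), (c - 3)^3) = 1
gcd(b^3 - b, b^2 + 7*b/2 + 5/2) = b + 1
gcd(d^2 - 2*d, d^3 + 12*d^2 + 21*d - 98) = d - 2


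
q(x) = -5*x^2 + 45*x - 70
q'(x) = 45 - 10*x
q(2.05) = 1.24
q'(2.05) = 24.50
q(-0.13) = -75.93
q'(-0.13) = 46.30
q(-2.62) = -222.22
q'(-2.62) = 71.20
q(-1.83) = -169.09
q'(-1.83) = 63.30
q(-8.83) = -857.19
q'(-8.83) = 133.30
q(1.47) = -14.65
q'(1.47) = 30.30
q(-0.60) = -98.80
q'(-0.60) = 51.00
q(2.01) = 0.25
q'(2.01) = 24.90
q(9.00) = -70.00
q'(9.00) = -45.00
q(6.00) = 20.00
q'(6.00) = -15.00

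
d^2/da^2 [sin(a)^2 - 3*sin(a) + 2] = 3*sin(a) + 2*cos(2*a)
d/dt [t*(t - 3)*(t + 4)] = 3*t^2 + 2*t - 12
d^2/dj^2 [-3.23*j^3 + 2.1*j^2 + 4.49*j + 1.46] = 4.2 - 19.38*j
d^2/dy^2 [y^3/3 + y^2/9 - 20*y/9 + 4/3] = 2*y + 2/9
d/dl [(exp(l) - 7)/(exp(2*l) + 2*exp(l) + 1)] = (15 - exp(l))*exp(l)/(exp(3*l) + 3*exp(2*l) + 3*exp(l) + 1)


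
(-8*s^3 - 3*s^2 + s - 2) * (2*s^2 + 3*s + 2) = -16*s^5 - 30*s^4 - 23*s^3 - 7*s^2 - 4*s - 4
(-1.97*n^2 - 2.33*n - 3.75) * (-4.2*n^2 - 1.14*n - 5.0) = 8.274*n^4 + 12.0318*n^3 + 28.2562*n^2 + 15.925*n + 18.75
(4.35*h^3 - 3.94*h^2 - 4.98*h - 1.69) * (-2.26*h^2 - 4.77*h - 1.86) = -9.831*h^5 - 11.8451*h^4 + 21.9576*h^3 + 34.9024*h^2 + 17.3241*h + 3.1434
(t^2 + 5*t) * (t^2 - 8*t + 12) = t^4 - 3*t^3 - 28*t^2 + 60*t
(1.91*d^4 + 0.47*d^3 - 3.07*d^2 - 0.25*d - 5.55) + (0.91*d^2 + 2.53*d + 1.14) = 1.91*d^4 + 0.47*d^3 - 2.16*d^2 + 2.28*d - 4.41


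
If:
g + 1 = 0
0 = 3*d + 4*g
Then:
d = 4/3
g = -1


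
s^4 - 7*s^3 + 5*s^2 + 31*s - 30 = (s - 5)*(s - 3)*(s - 1)*(s + 2)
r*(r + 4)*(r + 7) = r^3 + 11*r^2 + 28*r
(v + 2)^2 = v^2 + 4*v + 4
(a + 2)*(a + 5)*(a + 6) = a^3 + 13*a^2 + 52*a + 60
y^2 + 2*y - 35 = (y - 5)*(y + 7)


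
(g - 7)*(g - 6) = g^2 - 13*g + 42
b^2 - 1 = (b - 1)*(b + 1)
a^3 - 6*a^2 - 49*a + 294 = (a - 7)*(a - 6)*(a + 7)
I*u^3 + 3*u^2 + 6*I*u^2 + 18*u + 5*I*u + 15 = (u + 5)*(u - 3*I)*(I*u + I)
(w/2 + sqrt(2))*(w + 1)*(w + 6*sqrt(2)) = w^3/2 + w^2/2 + 4*sqrt(2)*w^2 + 4*sqrt(2)*w + 12*w + 12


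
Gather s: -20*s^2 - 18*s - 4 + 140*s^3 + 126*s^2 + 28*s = 140*s^3 + 106*s^2 + 10*s - 4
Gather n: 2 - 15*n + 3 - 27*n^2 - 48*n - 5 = -27*n^2 - 63*n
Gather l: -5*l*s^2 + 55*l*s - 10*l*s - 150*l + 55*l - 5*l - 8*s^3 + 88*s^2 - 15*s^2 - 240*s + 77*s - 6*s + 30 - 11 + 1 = l*(-5*s^2 + 45*s - 100) - 8*s^3 + 73*s^2 - 169*s + 20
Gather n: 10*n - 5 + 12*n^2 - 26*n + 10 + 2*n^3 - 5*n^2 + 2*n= 2*n^3 + 7*n^2 - 14*n + 5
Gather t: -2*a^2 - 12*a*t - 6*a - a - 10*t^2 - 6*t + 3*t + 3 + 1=-2*a^2 - 7*a - 10*t^2 + t*(-12*a - 3) + 4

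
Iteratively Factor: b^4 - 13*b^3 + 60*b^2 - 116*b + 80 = (b - 5)*(b^3 - 8*b^2 + 20*b - 16) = (b - 5)*(b - 2)*(b^2 - 6*b + 8) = (b - 5)*(b - 4)*(b - 2)*(b - 2)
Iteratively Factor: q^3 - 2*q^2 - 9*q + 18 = (q + 3)*(q^2 - 5*q + 6) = (q - 2)*(q + 3)*(q - 3)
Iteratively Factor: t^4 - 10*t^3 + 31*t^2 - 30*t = (t)*(t^3 - 10*t^2 + 31*t - 30) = t*(t - 3)*(t^2 - 7*t + 10) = t*(t - 3)*(t - 2)*(t - 5)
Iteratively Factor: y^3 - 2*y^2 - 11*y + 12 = (y - 1)*(y^2 - y - 12) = (y - 4)*(y - 1)*(y + 3)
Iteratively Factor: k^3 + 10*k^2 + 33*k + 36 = (k + 4)*(k^2 + 6*k + 9) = (k + 3)*(k + 4)*(k + 3)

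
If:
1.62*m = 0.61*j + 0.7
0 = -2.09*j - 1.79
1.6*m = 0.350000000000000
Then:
No Solution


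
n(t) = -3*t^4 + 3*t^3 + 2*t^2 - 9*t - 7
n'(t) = -12*t^3 + 9*t^2 + 4*t - 9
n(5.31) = -1934.29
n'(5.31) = -1530.65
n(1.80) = -30.72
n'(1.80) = -42.62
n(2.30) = -64.57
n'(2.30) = -98.19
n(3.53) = -347.71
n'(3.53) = -410.58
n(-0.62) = -1.81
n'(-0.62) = -5.16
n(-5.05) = -2248.04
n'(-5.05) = 1745.77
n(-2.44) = -123.05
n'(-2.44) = 209.14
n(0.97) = -13.77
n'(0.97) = -7.60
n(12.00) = -56851.00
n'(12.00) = -19401.00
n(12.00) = -56851.00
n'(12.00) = -19401.00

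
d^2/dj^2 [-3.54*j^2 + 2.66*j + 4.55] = -7.08000000000000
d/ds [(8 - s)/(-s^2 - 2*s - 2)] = (s^2 + 2*s - 2*(s - 8)*(s + 1) + 2)/(s^2 + 2*s + 2)^2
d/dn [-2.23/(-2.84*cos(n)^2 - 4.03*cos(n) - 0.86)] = (12.6664*cos(n) + 8.9869)*sin(n)/(2.84*cos(n)^2 + 4.03*cos(n) + 0.86)^2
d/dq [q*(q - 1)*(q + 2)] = 3*q^2 + 2*q - 2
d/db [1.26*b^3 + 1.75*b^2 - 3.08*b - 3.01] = 3.78*b^2 + 3.5*b - 3.08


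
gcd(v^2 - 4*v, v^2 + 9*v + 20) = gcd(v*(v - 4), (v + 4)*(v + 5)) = 1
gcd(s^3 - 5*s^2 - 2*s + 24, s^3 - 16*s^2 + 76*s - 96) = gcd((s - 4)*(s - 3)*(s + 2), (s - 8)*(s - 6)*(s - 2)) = 1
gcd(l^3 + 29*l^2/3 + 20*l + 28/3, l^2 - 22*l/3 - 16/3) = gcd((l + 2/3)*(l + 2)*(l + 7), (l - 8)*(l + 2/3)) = l + 2/3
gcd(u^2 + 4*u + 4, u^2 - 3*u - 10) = u + 2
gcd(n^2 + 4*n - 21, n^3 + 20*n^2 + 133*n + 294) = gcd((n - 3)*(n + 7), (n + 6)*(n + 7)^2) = n + 7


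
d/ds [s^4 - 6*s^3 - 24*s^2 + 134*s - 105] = 4*s^3 - 18*s^2 - 48*s + 134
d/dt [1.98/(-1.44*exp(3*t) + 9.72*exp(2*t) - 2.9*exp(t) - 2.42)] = (8.5536*exp(2*t) - 38.4912*exp(t) + 5.742)*exp(t)/(1.44*exp(3*t) - 9.72*exp(2*t) + 2.9*exp(t) + 2.42)^2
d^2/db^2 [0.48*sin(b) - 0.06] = -0.48*sin(b)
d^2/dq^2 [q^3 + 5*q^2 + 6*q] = 6*q + 10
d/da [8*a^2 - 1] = 16*a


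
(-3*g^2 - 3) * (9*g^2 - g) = -27*g^4 + 3*g^3 - 27*g^2 + 3*g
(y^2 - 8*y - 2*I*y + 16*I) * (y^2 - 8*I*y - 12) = y^4 - 8*y^3 - 10*I*y^3 - 28*y^2 + 80*I*y^2 + 224*y + 24*I*y - 192*I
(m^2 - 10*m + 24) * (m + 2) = m^3 - 8*m^2 + 4*m + 48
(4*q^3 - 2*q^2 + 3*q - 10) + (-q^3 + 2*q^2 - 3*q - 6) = 3*q^3 - 16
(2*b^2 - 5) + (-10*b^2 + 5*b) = -8*b^2 + 5*b - 5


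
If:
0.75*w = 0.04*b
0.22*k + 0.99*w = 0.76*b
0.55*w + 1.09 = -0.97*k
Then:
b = -0.35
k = -1.11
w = -0.02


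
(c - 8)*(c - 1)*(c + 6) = c^3 - 3*c^2 - 46*c + 48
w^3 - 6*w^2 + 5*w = w*(w - 5)*(w - 1)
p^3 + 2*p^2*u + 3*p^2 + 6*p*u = p*(p + 3)*(p + 2*u)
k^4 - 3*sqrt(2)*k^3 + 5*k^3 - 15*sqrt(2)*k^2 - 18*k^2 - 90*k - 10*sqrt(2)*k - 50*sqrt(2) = (k + 5)*(k - 5*sqrt(2))*(k + sqrt(2))^2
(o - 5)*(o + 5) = o^2 - 25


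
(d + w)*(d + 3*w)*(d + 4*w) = d^3 + 8*d^2*w + 19*d*w^2 + 12*w^3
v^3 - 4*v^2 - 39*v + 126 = (v - 7)*(v - 3)*(v + 6)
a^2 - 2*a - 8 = (a - 4)*(a + 2)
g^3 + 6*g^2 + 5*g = g*(g + 1)*(g + 5)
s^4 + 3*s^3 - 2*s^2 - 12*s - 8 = (s - 2)*(s + 1)*(s + 2)^2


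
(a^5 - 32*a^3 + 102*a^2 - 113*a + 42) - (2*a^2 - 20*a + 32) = a^5 - 32*a^3 + 100*a^2 - 93*a + 10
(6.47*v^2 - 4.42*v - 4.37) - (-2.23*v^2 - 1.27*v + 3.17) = 8.7*v^2 - 3.15*v - 7.54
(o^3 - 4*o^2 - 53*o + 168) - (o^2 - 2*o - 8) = o^3 - 5*o^2 - 51*o + 176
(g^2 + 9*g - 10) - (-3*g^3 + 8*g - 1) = 3*g^3 + g^2 + g - 9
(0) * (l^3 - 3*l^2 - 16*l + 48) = 0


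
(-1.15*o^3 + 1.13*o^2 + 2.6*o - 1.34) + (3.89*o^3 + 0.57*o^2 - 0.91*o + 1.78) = 2.74*o^3 + 1.7*o^2 + 1.69*o + 0.44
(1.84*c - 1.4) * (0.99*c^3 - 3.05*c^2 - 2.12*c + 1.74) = 1.8216*c^4 - 6.998*c^3 + 0.369199999999999*c^2 + 6.1696*c - 2.436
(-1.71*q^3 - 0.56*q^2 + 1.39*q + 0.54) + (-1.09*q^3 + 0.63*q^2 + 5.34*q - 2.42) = -2.8*q^3 + 0.07*q^2 + 6.73*q - 1.88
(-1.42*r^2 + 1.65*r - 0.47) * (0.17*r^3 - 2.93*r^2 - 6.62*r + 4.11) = -0.2414*r^5 + 4.4411*r^4 + 4.486*r^3 - 15.3821*r^2 + 9.8929*r - 1.9317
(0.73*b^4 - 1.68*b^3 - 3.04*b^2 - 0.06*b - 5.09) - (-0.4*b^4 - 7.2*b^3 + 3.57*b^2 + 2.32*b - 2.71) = 1.13*b^4 + 5.52*b^3 - 6.61*b^2 - 2.38*b - 2.38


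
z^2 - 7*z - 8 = (z - 8)*(z + 1)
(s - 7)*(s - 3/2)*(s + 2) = s^3 - 13*s^2/2 - 13*s/2 + 21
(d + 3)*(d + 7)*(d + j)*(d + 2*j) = d^4 + 3*d^3*j + 10*d^3 + 2*d^2*j^2 + 30*d^2*j + 21*d^2 + 20*d*j^2 + 63*d*j + 42*j^2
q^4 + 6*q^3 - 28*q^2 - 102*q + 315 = (q - 3)^2*(q + 5)*(q + 7)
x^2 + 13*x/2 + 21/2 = (x + 3)*(x + 7/2)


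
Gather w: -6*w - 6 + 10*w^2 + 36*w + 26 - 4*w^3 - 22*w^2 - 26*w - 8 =-4*w^3 - 12*w^2 + 4*w + 12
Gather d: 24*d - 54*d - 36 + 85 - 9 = 40 - 30*d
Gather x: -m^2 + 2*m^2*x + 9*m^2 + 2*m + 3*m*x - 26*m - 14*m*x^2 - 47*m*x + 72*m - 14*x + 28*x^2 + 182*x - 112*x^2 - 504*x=8*m^2 + 48*m + x^2*(-14*m - 84) + x*(2*m^2 - 44*m - 336)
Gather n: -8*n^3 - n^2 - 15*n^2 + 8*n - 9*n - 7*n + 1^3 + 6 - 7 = -8*n^3 - 16*n^2 - 8*n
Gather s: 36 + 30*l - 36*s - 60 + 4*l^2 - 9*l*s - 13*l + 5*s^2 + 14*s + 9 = 4*l^2 + 17*l + 5*s^2 + s*(-9*l - 22) - 15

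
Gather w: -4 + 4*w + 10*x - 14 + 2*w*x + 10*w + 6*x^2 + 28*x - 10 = w*(2*x + 14) + 6*x^2 + 38*x - 28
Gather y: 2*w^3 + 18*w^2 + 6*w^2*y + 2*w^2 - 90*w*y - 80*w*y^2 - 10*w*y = 2*w^3 + 20*w^2 - 80*w*y^2 + y*(6*w^2 - 100*w)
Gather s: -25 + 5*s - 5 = 5*s - 30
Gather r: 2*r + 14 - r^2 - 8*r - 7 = -r^2 - 6*r + 7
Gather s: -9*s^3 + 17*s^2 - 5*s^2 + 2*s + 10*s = -9*s^3 + 12*s^2 + 12*s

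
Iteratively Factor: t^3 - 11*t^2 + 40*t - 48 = (t - 4)*(t^2 - 7*t + 12) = (t - 4)^2*(t - 3)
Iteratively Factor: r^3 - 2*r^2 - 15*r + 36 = (r + 4)*(r^2 - 6*r + 9) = (r - 3)*(r + 4)*(r - 3)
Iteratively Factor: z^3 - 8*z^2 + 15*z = (z)*(z^2 - 8*z + 15) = z*(z - 5)*(z - 3)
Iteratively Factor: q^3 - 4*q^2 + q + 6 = (q - 2)*(q^2 - 2*q - 3) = (q - 3)*(q - 2)*(q + 1)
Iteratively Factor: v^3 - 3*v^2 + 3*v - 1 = (v - 1)*(v^2 - 2*v + 1) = (v - 1)^2*(v - 1)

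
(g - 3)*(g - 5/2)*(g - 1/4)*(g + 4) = g^4 - 7*g^3/4 - 113*g^2/8 + 269*g/8 - 15/2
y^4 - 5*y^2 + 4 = (y - 2)*(y - 1)*(y + 1)*(y + 2)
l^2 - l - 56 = (l - 8)*(l + 7)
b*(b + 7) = b^2 + 7*b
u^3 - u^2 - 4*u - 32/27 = (u - 8/3)*(u + 1/3)*(u + 4/3)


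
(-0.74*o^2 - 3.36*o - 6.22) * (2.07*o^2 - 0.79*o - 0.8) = -1.5318*o^4 - 6.3706*o^3 - 9.629*o^2 + 7.6018*o + 4.976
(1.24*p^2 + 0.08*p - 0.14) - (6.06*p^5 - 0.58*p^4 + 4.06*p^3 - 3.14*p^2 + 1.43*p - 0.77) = -6.06*p^5 + 0.58*p^4 - 4.06*p^3 + 4.38*p^2 - 1.35*p + 0.63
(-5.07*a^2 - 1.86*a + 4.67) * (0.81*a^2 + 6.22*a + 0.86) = -4.1067*a^4 - 33.042*a^3 - 12.1467*a^2 + 27.4478*a + 4.0162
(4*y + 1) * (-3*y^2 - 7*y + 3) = -12*y^3 - 31*y^2 + 5*y + 3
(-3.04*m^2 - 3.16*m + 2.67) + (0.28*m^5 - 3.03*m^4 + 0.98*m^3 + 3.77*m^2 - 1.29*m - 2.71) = 0.28*m^5 - 3.03*m^4 + 0.98*m^3 + 0.73*m^2 - 4.45*m - 0.04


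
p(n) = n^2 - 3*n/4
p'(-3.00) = -6.75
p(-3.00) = 11.25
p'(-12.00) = -24.75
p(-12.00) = 153.00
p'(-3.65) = -8.05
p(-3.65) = 16.06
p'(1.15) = 1.55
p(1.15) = 0.46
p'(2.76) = 4.77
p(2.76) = 5.55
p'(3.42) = 6.09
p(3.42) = 9.13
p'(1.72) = 2.69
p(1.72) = 1.67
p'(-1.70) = -4.15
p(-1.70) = 4.16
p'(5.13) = 9.51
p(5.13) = 22.47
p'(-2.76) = -6.27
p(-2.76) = 9.69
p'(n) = 2*n - 3/4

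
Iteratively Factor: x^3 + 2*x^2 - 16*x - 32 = (x + 2)*(x^2 - 16) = (x + 2)*(x + 4)*(x - 4)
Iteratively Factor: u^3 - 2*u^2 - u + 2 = (u + 1)*(u^2 - 3*u + 2) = (u - 1)*(u + 1)*(u - 2)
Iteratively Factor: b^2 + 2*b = (b)*(b + 2)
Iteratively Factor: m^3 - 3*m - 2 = (m + 1)*(m^2 - m - 2) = (m - 2)*(m + 1)*(m + 1)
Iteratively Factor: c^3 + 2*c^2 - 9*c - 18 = (c - 3)*(c^2 + 5*c + 6) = (c - 3)*(c + 3)*(c + 2)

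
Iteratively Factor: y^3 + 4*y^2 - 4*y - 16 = (y + 2)*(y^2 + 2*y - 8) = (y - 2)*(y + 2)*(y + 4)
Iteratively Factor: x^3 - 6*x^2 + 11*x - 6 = (x - 3)*(x^2 - 3*x + 2) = (x - 3)*(x - 2)*(x - 1)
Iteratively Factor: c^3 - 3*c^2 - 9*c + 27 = (c - 3)*(c^2 - 9) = (c - 3)^2*(c + 3)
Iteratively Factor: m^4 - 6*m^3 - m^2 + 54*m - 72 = (m - 4)*(m^3 - 2*m^2 - 9*m + 18) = (m - 4)*(m - 3)*(m^2 + m - 6) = (m - 4)*(m - 3)*(m - 2)*(m + 3)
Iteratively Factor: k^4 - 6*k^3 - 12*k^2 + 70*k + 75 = (k - 5)*(k^3 - k^2 - 17*k - 15) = (k - 5)*(k + 3)*(k^2 - 4*k - 5) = (k - 5)^2*(k + 3)*(k + 1)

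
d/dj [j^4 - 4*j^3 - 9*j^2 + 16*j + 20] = 4*j^3 - 12*j^2 - 18*j + 16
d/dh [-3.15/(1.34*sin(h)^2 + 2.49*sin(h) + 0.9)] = (8.442*sin(h) + 7.8435)*cos(h)/(1.34*sin(h)^2 + 2.49*sin(h) + 0.9)^2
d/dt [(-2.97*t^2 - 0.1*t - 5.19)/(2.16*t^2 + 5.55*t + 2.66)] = (-16.2675*t^2 + 6.6204*t + 28.5385)/(4.6656*t^4 + 23.976*t^3 + 42.2937*t^2 + 29.526*t + 7.0756)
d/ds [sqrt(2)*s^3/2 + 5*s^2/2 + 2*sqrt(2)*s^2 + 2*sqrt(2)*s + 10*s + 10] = 3*sqrt(2)*s^2/2 + 5*s + 4*sqrt(2)*s + 2*sqrt(2) + 10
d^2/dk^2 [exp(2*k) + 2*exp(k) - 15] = (4*exp(k) + 2)*exp(k)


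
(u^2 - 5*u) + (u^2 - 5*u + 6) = 2*u^2 - 10*u + 6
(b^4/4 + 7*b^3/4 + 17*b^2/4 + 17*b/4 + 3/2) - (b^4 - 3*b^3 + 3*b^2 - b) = -3*b^4/4 + 19*b^3/4 + 5*b^2/4 + 21*b/4 + 3/2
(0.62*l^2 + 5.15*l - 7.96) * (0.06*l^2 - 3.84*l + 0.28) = 0.0372*l^4 - 2.0718*l^3 - 20.08*l^2 + 32.0084*l - 2.2288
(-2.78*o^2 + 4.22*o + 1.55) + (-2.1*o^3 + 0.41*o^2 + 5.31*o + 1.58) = -2.1*o^3 - 2.37*o^2 + 9.53*o + 3.13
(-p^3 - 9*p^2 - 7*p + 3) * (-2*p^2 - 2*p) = 2*p^5 + 20*p^4 + 32*p^3 + 8*p^2 - 6*p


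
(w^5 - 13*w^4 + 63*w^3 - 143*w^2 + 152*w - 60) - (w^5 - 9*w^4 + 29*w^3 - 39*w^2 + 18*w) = -4*w^4 + 34*w^3 - 104*w^2 + 134*w - 60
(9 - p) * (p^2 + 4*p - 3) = -p^3 + 5*p^2 + 39*p - 27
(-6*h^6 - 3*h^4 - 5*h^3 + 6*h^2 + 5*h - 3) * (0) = 0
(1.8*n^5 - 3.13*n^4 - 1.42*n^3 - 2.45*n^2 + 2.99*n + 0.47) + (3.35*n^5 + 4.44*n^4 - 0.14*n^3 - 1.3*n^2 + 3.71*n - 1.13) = 5.15*n^5 + 1.31*n^4 - 1.56*n^3 - 3.75*n^2 + 6.7*n - 0.66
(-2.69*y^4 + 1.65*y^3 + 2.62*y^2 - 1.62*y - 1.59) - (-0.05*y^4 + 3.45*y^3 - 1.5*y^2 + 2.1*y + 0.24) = -2.64*y^4 - 1.8*y^3 + 4.12*y^2 - 3.72*y - 1.83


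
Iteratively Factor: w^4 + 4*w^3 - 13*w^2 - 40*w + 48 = (w + 4)*(w^3 - 13*w + 12) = (w - 1)*(w + 4)*(w^2 + w - 12) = (w - 3)*(w - 1)*(w + 4)*(w + 4)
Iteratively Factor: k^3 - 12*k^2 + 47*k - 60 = (k - 4)*(k^2 - 8*k + 15) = (k - 5)*(k - 4)*(k - 3)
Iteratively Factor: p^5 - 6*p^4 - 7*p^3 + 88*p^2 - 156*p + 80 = (p - 5)*(p^4 - p^3 - 12*p^2 + 28*p - 16) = (p - 5)*(p + 4)*(p^3 - 5*p^2 + 8*p - 4) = (p - 5)*(p - 2)*(p + 4)*(p^2 - 3*p + 2) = (p - 5)*(p - 2)*(p - 1)*(p + 4)*(p - 2)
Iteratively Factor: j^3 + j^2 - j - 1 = (j + 1)*(j^2 - 1) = (j - 1)*(j + 1)*(j + 1)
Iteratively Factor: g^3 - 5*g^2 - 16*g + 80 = (g + 4)*(g^2 - 9*g + 20) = (g - 5)*(g + 4)*(g - 4)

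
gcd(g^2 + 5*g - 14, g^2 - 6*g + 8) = g - 2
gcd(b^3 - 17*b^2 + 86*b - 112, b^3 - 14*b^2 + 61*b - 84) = b - 7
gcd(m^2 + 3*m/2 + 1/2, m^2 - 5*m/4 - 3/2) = 1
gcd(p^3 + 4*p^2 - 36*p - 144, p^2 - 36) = p^2 - 36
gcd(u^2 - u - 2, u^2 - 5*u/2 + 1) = u - 2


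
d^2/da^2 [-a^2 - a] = -2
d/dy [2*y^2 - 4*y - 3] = 4*y - 4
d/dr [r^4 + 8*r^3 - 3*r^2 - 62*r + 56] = 4*r^3 + 24*r^2 - 6*r - 62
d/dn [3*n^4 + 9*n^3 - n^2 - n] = 12*n^3 + 27*n^2 - 2*n - 1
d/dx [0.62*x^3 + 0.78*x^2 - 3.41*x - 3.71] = 1.86*x^2 + 1.56*x - 3.41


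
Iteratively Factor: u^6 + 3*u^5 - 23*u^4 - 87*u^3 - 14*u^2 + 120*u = (u - 1)*(u^5 + 4*u^4 - 19*u^3 - 106*u^2 - 120*u) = (u - 1)*(u + 3)*(u^4 + u^3 - 22*u^2 - 40*u) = (u - 1)*(u + 2)*(u + 3)*(u^3 - u^2 - 20*u) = (u - 1)*(u + 2)*(u + 3)*(u + 4)*(u^2 - 5*u) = (u - 5)*(u - 1)*(u + 2)*(u + 3)*(u + 4)*(u)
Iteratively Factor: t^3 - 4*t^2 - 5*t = (t)*(t^2 - 4*t - 5) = t*(t + 1)*(t - 5)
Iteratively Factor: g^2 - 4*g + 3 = (g - 1)*(g - 3)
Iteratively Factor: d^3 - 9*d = (d - 3)*(d^2 + 3*d) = (d - 3)*(d + 3)*(d)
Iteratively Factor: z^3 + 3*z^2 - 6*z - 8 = (z - 2)*(z^2 + 5*z + 4) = (z - 2)*(z + 4)*(z + 1)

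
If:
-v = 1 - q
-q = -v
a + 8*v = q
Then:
No Solution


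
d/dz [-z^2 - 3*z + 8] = -2*z - 3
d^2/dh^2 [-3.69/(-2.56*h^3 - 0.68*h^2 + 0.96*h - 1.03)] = (-(56.6784*h + 5.0184)*(2.56*h^3 + 0.68*h^2 - 0.96*h + 1.03) + 3.69*(7.68*h^2 + 1.36*h - 0.96)*(15.36*h^2 + 2.72*h - 1.92))/(2.56*h^3 + 0.68*h^2 - 0.96*h + 1.03)^3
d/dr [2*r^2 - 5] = 4*r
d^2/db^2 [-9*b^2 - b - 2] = -18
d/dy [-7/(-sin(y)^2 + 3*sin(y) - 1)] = 7*(3 - 2*sin(y))*cos(y)/(sin(y)^2 - 3*sin(y) + 1)^2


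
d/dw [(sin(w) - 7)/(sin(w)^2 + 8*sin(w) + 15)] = (14*sin(w) + cos(w)^2 + 70)*cos(w)/(sin(w)^2 + 8*sin(w) + 15)^2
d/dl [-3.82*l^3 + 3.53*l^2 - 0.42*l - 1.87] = -11.46*l^2 + 7.06*l - 0.42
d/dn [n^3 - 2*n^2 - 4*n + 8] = 3*n^2 - 4*n - 4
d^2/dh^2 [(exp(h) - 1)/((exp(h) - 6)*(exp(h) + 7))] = (exp(4*h) - 5*exp(3*h) + 249*exp(2*h) - 127*exp(h) + 1722)*exp(h)/(exp(6*h) + 3*exp(5*h) - 123*exp(4*h) - 251*exp(3*h) + 5166*exp(2*h) + 5292*exp(h) - 74088)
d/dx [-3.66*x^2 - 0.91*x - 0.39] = -7.32*x - 0.91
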